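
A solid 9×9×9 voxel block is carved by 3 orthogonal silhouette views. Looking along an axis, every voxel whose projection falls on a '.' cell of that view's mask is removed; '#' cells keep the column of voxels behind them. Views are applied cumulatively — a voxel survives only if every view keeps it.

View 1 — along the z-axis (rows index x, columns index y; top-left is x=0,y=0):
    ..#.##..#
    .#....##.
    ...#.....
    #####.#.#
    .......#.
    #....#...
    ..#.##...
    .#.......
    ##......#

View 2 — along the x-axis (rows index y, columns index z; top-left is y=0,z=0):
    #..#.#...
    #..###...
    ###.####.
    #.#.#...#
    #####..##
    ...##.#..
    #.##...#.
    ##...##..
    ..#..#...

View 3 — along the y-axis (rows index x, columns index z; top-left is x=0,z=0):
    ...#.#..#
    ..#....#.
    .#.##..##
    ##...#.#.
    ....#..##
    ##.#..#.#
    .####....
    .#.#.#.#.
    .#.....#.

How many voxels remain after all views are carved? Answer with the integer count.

|visual hull| = 39

full grid |V| = 729
V1 z: intersect with XY mask (25 set) -- 225 left
V2 x: intersect with YZ mask (38 set) -- 106 left
V3 y: intersect with XZ mask (32 set) -- 39 left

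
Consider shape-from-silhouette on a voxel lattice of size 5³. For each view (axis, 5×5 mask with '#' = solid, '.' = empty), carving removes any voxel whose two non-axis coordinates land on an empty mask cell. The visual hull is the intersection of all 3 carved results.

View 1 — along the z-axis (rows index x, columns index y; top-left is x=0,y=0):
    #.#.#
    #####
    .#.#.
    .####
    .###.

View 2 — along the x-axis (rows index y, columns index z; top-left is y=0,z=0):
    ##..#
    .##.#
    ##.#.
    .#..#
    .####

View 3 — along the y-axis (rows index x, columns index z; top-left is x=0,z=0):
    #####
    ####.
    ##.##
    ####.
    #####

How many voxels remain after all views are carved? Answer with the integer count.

before carving: 125 voxels (5×5×5)
step 1: project along z, AND mask (17/25) → |grid| = 85
step 2: project along x, AND mask (15/25) → |grid| = 50
step 3: project along y, AND mask (22/25) → |grid| = 42

42 voxels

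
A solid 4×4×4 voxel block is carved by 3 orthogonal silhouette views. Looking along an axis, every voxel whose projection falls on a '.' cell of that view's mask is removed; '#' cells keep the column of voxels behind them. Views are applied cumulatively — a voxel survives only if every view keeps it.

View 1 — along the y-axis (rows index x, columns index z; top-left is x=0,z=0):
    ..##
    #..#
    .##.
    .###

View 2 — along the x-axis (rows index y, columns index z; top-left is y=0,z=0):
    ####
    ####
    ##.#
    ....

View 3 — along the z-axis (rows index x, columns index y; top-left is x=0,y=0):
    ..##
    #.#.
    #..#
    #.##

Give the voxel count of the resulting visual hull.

full grid |V| = 64
[1] y-view keeps 9 columns → grid now 36
[2] x-view keeps 11 columns → grid now 24
[3] z-view keeps 9 columns → grid now 12

voxel count = 12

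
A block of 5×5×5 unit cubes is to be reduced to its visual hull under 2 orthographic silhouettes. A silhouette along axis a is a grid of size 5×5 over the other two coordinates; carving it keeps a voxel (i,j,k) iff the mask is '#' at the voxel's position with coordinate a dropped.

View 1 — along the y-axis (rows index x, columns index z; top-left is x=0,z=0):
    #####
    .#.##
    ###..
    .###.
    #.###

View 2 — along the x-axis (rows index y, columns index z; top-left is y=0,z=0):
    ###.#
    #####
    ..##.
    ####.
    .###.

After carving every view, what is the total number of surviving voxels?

voxel count = 67

start: 5×5×5 = 125 voxels
[1] y-view keeps 18 columns → grid now 90
[2] x-view keeps 18 columns → grid now 67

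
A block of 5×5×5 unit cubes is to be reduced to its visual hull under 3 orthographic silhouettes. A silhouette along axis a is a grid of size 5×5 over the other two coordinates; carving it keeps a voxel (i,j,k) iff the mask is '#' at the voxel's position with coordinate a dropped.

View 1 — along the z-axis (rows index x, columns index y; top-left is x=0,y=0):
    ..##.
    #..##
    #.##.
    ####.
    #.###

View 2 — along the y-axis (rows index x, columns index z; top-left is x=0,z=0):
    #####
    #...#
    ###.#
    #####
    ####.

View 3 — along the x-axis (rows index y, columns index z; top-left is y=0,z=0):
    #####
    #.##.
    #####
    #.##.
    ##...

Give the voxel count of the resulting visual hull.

start: 5×5×5 = 125 voxels
after view 1 [z-axis, 16 of 25 cells solid] → remaining = 80
after view 2 [y-axis, 20 of 25 cells solid] → remaining = 64
after view 3 [x-axis, 18 of 25 cells solid] → remaining = 51

|visual hull| = 51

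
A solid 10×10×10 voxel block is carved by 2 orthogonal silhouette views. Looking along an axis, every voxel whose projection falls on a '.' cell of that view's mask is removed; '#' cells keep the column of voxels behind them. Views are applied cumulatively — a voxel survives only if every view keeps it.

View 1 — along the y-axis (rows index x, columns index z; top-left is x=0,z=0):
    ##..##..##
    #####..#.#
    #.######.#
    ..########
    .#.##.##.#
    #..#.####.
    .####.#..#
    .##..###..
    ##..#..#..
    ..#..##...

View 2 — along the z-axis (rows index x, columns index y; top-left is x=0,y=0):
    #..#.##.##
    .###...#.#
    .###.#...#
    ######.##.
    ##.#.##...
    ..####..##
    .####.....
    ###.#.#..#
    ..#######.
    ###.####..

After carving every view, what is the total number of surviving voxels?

voxel count = 344

full grid |V| = 1000
[1] y-view keeps 59 columns → grid now 590
[2] z-view keeps 59 columns → grid now 344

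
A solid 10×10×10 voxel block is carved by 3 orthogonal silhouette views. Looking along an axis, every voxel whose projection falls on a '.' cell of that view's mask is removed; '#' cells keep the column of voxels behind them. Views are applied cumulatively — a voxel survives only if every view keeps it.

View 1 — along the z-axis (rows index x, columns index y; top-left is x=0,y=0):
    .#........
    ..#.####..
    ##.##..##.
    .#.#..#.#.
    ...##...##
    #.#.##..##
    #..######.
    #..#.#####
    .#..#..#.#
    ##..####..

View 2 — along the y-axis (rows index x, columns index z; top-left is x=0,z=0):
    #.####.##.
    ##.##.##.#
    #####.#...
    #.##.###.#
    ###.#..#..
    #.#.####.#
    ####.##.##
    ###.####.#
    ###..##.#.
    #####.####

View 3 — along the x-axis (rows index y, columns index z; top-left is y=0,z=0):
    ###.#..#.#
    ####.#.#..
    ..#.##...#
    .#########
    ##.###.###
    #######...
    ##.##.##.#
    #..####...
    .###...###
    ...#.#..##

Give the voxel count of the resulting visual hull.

start: 10×10×10 = 1000 voxels
step 1: project along z, AND mask (50/100) → |grid| = 500
step 2: project along y, AND mask (70/100) → |grid| = 358
step 3: project along x, AND mask (62/100) → |grid| = 228

228 voxels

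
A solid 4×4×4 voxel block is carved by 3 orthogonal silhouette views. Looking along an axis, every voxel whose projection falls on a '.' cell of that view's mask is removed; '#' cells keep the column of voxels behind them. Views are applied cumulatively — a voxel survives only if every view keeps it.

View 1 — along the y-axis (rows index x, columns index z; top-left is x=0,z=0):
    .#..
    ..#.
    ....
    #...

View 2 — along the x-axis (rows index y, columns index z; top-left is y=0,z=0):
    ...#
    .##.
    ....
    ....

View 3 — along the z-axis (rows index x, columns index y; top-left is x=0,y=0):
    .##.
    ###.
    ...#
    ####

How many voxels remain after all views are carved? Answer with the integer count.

2 voxels

initial block: 4^3 = 64
step 1: project along y, AND mask (3/16) → |grid| = 12
step 2: project along x, AND mask (3/16) → |grid| = 2
step 3: project along z, AND mask (10/16) → |grid| = 2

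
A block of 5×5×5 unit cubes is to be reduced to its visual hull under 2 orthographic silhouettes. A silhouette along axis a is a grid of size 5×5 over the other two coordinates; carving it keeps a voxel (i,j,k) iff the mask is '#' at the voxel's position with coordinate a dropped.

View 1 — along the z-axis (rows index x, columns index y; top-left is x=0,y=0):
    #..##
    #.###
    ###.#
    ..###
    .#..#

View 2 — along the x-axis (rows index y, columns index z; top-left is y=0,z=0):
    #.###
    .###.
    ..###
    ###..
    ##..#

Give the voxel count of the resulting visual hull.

before carving: 125 voxels (5×5×5)
step 1: project along z, AND mask (16/25) → |grid| = 80
step 2: project along x, AND mask (16/25) → |grid| = 51

remaining voxels: 51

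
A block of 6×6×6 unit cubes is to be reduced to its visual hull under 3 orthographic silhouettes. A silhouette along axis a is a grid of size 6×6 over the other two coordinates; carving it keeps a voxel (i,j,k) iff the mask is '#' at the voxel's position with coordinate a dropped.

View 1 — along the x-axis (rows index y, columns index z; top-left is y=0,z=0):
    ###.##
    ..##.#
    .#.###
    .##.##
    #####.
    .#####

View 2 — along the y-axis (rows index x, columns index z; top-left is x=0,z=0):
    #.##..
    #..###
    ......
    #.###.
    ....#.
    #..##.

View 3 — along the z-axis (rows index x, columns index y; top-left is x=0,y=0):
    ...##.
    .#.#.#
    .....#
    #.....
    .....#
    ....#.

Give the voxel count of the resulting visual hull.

remaining voxels: 18

full grid |V| = 216
V1 x: intersect with YZ mask (26 set) -- 156 left
V2 y: intersect with XZ mask (15 set) -- 59 left
V3 z: intersect with XY mask (9 set) -- 18 left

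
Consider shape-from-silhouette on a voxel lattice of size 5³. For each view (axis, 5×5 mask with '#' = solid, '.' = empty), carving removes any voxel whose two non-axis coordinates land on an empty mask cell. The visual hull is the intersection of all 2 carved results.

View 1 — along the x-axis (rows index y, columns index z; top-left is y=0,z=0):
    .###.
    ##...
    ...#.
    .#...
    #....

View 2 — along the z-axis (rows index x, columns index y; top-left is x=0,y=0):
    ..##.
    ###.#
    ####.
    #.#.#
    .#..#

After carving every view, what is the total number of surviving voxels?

before carving: 125 voxels (5×5×5)
after view 1 [x-axis, 8 of 25 cells solid] → remaining = 40
after view 2 [z-axis, 15 of 25 cells solid] → remaining = 24

|visual hull| = 24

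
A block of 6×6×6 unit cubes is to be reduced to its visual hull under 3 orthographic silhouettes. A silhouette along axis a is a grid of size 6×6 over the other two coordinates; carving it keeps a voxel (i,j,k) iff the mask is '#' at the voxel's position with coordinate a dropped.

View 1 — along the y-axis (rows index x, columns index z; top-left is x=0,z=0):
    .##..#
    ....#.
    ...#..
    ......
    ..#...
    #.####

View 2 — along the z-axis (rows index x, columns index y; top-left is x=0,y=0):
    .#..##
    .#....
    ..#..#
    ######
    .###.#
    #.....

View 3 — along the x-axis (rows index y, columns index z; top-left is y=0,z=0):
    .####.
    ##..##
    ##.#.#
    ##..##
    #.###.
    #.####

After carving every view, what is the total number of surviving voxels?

voxel count = 12

start: 6×6×6 = 216 voxels
step 1: project along y, AND mask (11/36) → |grid| = 66
step 2: project along z, AND mask (17/36) → |grid| = 21
step 3: project along x, AND mask (25/36) → |grid| = 12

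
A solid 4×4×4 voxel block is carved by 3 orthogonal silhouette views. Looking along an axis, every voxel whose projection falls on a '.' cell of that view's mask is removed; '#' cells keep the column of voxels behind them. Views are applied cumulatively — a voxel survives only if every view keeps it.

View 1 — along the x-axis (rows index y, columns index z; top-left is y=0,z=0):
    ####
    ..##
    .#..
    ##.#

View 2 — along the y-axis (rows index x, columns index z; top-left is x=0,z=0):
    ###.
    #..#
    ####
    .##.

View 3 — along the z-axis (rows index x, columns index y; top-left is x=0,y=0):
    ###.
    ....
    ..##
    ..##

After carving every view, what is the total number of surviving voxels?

full grid |V| = 64
V1 x: intersect with YZ mask (10 set) -- 40 left
V2 y: intersect with XZ mask (11 set) -- 27 left
V3 z: intersect with XY mask (7 set) -- 11 left

voxel count = 11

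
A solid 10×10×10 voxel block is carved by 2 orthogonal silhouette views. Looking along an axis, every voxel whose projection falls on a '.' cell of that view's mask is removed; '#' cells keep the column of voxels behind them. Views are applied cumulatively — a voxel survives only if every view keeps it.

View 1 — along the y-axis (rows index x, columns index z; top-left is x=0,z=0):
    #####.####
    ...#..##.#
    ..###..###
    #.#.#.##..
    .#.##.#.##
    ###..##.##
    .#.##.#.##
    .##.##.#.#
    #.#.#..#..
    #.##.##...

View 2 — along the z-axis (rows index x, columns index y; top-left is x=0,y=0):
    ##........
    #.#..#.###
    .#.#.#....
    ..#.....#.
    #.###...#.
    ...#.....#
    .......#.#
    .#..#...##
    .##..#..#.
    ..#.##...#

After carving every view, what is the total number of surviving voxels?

remaining voxels: 186

full grid |V| = 1000
V1 y: intersect with XZ mask (58 set) -- 580 left
V2 z: intersect with XY mask (34 set) -- 186 left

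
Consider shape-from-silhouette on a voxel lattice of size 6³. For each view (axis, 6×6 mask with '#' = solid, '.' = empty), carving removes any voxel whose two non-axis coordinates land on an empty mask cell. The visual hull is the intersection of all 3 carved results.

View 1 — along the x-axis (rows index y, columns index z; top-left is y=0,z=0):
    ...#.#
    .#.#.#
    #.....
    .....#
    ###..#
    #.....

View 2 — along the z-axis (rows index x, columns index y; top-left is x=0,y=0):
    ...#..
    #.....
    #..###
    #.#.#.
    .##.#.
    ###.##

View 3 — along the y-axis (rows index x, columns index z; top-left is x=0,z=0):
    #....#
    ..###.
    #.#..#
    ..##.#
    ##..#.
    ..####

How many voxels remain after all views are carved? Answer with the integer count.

initial block: 6^3 = 216
carve view 1 (along x, YZ-mask fill 12/36): 72 voxels remain
carve view 2 (along z, XY-mask fill 17/36): 37 voxels remain
carve view 3 (along y, XZ-mask fill 18/36): 22 voxels remain

|visual hull| = 22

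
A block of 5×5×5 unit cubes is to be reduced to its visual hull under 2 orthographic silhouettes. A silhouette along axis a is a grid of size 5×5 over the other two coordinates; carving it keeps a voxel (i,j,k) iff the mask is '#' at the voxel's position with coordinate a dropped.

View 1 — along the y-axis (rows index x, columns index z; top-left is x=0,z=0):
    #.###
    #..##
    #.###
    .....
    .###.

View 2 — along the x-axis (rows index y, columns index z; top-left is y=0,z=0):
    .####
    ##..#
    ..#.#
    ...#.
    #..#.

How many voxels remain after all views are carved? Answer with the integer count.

voxel count = 35

before carving: 125 voxels (5×5×5)
  1. axis=1 (XZ plane), |mask|=14  ⇒  voxels=70
  2. axis=0 (YZ plane), |mask|=12  ⇒  voxels=35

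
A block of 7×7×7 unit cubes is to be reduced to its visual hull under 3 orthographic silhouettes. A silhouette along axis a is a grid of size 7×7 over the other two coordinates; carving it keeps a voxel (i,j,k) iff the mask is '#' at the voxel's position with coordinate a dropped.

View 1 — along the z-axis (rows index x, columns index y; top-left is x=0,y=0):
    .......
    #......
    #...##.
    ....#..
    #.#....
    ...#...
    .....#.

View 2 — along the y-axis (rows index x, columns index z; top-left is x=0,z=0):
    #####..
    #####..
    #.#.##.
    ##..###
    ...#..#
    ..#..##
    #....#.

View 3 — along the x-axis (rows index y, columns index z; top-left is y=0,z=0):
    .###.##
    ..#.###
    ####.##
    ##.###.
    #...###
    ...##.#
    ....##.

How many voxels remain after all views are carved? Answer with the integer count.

voxel count = 18

start: 7×7×7 = 343 voxels
[1] z-view keeps 9 columns → grid now 63
[2] y-view keeps 26 columns → grid now 31
[3] x-view keeps 29 columns → grid now 18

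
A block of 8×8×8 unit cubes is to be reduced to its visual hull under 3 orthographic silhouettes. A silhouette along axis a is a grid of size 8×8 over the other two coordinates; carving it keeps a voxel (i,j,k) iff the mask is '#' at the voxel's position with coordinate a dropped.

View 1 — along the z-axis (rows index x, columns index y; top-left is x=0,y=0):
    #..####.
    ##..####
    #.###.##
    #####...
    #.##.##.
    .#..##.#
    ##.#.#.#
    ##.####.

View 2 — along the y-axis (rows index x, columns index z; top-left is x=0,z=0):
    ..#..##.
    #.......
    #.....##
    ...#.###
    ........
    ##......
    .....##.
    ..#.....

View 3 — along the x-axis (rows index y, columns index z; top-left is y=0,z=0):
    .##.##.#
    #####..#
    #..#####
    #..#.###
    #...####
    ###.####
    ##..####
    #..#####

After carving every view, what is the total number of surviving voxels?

start: 8×8×8 = 512 voxels
  1. axis=2 (XY plane), |mask|=42  ⇒  voxels=336
  2. axis=1 (XZ plane), |mask|=16  ⇒  voxels=83
  3. axis=0 (YZ plane), |mask|=46  ⇒  voxels=63

|visual hull| = 63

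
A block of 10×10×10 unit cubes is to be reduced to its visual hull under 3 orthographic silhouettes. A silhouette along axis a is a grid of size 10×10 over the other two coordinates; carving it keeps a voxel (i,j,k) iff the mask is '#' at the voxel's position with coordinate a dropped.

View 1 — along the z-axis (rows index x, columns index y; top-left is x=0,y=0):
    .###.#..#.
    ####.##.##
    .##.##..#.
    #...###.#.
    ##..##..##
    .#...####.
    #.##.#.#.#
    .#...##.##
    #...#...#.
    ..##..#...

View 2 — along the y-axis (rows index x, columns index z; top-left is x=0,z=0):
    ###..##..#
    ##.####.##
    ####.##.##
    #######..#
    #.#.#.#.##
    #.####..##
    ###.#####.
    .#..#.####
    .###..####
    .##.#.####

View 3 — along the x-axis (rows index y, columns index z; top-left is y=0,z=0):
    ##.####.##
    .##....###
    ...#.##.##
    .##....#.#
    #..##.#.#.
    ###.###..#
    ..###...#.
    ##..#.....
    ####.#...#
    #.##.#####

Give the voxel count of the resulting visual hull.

start: 10×10×10 = 1000 voxels
V1 z: intersect with XY mask (51 set) -- 510 left
V2 y: intersect with XZ mask (71 set) -- 365 left
V3 x: intersect with YZ mask (55 set) -- 219 left

voxel count = 219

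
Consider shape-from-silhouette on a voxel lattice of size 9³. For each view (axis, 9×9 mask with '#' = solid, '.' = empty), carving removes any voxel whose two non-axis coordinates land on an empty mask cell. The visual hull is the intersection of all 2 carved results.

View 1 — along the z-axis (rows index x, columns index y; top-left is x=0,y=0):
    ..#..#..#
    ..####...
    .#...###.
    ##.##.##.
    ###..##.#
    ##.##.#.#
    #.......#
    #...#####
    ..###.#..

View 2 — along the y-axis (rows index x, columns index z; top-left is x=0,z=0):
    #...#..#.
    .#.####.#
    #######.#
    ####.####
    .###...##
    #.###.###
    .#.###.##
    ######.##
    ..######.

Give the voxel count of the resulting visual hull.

start: 9×9×9 = 729 voxels
V1 z: intersect with XY mask (41 set) -- 369 left
V2 y: intersect with XZ mask (57 set) -- 269 left

voxel count = 269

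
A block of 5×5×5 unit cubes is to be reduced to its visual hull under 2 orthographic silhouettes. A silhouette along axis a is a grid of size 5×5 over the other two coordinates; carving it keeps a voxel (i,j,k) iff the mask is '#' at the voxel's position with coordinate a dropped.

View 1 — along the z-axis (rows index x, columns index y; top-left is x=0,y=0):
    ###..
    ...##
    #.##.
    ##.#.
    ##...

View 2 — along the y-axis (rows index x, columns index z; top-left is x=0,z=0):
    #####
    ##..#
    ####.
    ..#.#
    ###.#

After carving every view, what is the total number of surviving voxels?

before carving: 125 voxels (5×5×5)
step 1: project along z, AND mask (13/25) → |grid| = 65
step 2: project along y, AND mask (18/25) → |grid| = 47

47 voxels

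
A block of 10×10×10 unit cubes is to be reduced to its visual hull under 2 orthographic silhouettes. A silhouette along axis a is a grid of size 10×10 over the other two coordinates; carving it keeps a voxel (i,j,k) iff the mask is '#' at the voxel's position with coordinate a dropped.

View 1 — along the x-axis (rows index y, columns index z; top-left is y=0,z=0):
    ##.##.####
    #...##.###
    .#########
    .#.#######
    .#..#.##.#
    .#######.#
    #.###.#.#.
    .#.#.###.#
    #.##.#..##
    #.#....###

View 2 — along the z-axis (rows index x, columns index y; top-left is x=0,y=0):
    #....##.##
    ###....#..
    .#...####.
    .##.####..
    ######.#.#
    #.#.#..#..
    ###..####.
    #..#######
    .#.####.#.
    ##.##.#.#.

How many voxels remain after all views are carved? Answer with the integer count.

396 voxels

before carving: 1000 voxels (10×10×10)
carve view 1 (along x, YZ-mask fill 67/100): 670 voxels remain
carve view 2 (along z, XY-mask fill 59/100): 396 voxels remain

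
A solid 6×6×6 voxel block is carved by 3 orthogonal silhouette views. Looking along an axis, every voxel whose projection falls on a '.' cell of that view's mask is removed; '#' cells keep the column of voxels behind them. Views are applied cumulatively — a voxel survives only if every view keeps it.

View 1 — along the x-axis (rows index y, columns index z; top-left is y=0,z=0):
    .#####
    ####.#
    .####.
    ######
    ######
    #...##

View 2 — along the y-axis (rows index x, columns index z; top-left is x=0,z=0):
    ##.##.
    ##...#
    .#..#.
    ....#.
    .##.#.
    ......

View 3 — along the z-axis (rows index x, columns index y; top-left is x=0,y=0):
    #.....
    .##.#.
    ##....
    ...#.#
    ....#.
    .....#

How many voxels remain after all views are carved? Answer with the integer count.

voxel count = 18

before carving: 216 voxels (6×6×6)
after view 1 [x-axis, 29 of 36 cells solid] → remaining = 174
after view 2 [y-axis, 13 of 36 cells solid] → remaining = 63
after view 3 [z-axis, 10 of 36 cells solid] → remaining = 18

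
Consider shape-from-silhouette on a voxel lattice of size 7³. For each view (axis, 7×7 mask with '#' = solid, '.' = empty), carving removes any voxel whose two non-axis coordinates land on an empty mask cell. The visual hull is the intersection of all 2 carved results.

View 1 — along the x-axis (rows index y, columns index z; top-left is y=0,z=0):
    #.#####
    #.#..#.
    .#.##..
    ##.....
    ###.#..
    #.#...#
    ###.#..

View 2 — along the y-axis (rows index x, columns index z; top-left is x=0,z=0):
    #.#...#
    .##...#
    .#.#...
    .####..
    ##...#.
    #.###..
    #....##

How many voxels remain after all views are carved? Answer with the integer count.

84 voxels

start: 7×7×7 = 343 voxels
V1 x: intersect with YZ mask (25 set) -- 175 left
V2 y: intersect with XZ mask (22 set) -- 84 left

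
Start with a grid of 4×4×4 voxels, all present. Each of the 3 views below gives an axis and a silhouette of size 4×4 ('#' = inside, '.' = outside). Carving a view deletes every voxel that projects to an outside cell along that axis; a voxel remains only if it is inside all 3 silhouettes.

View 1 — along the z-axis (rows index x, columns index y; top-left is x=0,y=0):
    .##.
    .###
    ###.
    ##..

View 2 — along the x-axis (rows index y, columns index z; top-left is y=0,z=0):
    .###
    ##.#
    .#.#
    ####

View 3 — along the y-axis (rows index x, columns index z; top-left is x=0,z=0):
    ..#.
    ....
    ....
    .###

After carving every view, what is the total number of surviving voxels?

full grid |V| = 64
  1. axis=2 (XY plane), |mask|=10  ⇒  voxels=40
  2. axis=0 (YZ plane), |mask|=12  ⇒  voxels=28
  3. axis=1 (XZ plane), |mask|=4  ⇒  voxels=5

remaining voxels: 5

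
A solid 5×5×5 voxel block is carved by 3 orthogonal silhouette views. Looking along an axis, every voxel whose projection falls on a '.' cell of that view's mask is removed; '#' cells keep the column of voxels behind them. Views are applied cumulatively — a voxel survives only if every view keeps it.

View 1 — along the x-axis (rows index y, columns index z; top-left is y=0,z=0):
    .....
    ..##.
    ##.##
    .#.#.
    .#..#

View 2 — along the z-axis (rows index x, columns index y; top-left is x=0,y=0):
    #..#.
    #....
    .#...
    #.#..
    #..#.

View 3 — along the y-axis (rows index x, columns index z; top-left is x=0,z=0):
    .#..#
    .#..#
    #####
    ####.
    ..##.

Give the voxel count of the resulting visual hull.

|visual hull| = 7

initial block: 5^3 = 125
step 1: project along x, AND mask (10/25) → |grid| = 50
step 2: project along z, AND mask (8/25) → |grid| = 10
step 3: project along y, AND mask (15/25) → |grid| = 7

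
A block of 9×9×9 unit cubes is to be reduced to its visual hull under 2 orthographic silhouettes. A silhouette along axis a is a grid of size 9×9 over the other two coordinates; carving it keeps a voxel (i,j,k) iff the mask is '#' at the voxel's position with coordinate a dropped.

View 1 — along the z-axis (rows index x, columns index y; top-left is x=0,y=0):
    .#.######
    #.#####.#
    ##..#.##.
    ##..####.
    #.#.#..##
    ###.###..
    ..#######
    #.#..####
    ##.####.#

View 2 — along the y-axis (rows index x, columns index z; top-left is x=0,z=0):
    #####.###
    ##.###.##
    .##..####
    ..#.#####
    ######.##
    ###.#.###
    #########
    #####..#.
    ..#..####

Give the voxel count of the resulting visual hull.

voxel count = 387

initial block: 9^3 = 729
V1 z: intersect with XY mask (56 set) -- 504 left
V2 y: intersect with XZ mask (62 set) -- 387 left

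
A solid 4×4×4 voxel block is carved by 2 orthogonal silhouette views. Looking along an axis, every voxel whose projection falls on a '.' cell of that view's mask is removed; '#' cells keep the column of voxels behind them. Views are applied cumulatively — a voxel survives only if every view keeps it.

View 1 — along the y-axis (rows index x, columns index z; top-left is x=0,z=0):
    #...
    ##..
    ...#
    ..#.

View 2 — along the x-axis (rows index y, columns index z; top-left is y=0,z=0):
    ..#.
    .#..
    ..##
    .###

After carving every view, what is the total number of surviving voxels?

voxel count = 7

before carving: 64 voxels (4×4×4)
after view 1 [y-axis, 5 of 16 cells solid] → remaining = 20
after view 2 [x-axis, 7 of 16 cells solid] → remaining = 7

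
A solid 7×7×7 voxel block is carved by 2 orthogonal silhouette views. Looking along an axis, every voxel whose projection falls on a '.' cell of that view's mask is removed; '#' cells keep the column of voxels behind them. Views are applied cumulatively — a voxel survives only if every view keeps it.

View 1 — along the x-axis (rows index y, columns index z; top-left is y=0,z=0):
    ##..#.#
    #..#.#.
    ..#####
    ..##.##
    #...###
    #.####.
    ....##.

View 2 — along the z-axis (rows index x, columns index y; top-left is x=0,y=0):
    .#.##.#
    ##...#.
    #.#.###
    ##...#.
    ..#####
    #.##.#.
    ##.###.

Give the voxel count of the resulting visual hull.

remaining voxels: 115

start: 7×7×7 = 343 voxels
[1] x-view keeps 27 columns → grid now 189
[2] z-view keeps 29 columns → grid now 115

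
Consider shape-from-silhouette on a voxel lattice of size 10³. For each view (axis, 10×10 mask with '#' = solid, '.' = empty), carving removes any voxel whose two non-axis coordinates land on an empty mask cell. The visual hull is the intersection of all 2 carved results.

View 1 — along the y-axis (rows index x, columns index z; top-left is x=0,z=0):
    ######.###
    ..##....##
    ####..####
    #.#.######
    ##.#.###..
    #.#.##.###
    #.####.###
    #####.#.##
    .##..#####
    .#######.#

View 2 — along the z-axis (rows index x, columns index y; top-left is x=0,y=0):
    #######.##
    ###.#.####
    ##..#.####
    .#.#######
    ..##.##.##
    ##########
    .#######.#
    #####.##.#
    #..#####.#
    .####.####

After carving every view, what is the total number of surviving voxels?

initial block: 10^3 = 1000
after view 1 [y-axis, 73 of 100 cells solid] → remaining = 730
after view 2 [z-axis, 79 of 100 cells solid] → remaining = 580

voxel count = 580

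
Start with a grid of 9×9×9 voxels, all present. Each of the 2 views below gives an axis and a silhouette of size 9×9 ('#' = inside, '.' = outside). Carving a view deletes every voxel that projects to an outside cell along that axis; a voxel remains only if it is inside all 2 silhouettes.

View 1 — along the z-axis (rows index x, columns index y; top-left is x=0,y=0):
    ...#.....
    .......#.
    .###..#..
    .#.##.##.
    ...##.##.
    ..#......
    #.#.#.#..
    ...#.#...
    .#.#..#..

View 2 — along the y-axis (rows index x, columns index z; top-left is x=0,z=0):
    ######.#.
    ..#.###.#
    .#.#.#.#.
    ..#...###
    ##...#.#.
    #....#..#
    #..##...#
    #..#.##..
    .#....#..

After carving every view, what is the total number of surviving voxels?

97 voxels

initial block: 9^3 = 729
after view 1 [z-axis, 25 of 81 cells solid] → remaining = 225
after view 2 [y-axis, 37 of 81 cells solid] → remaining = 97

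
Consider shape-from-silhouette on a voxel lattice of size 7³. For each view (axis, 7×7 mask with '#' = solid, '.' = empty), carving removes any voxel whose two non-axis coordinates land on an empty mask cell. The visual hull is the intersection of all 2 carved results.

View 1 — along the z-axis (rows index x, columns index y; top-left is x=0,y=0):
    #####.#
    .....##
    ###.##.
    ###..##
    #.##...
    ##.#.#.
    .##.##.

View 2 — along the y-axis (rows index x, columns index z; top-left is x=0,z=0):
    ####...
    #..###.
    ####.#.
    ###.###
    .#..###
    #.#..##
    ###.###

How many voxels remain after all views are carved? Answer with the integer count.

before carving: 343 voxels (7×7×7)
[1] z-view keeps 29 columns → grid now 203
[2] y-view keeps 33 columns → grid now 139

voxel count = 139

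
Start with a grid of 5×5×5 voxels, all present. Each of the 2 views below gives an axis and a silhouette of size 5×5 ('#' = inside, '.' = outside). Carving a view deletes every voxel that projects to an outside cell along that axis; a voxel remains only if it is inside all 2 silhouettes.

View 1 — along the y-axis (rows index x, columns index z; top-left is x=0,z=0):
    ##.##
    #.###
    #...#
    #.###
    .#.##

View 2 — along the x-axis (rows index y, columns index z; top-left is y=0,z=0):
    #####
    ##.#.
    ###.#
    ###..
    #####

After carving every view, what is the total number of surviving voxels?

65 voxels

start: 5×5×5 = 125 voxels
  1. axis=1 (XZ plane), |mask|=17  ⇒  voxels=85
  2. axis=0 (YZ plane), |mask|=20  ⇒  voxels=65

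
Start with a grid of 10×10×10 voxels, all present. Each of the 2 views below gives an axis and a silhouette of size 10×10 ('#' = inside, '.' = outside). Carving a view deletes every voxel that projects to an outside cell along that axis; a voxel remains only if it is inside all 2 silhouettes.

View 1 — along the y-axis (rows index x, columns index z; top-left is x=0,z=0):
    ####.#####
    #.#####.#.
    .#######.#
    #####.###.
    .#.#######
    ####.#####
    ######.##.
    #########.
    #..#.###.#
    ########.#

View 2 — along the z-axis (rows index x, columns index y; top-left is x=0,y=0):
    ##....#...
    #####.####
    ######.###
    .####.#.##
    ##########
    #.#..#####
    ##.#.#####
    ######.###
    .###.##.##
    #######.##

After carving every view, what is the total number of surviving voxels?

629 voxels

start: 10×10×10 = 1000 voxels
carve view 1 (along y, XZ-mask fill 81/100): 810 voxels remain
carve view 2 (along z, XY-mask fill 78/100): 629 voxels remain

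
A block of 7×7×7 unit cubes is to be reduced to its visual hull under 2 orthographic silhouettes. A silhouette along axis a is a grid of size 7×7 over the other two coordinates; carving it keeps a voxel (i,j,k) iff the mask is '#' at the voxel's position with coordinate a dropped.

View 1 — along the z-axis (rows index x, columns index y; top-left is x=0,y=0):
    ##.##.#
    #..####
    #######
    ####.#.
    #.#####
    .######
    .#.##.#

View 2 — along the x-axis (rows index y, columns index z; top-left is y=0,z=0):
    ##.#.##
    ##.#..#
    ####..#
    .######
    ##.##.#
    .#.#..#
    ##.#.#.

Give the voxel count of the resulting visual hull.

initial block: 7^3 = 343
carve view 1 (along z, XY-mask fill 38/49): 266 voxels remain
carve view 2 (along x, YZ-mask fill 32/49): 176 voxels remain

|visual hull| = 176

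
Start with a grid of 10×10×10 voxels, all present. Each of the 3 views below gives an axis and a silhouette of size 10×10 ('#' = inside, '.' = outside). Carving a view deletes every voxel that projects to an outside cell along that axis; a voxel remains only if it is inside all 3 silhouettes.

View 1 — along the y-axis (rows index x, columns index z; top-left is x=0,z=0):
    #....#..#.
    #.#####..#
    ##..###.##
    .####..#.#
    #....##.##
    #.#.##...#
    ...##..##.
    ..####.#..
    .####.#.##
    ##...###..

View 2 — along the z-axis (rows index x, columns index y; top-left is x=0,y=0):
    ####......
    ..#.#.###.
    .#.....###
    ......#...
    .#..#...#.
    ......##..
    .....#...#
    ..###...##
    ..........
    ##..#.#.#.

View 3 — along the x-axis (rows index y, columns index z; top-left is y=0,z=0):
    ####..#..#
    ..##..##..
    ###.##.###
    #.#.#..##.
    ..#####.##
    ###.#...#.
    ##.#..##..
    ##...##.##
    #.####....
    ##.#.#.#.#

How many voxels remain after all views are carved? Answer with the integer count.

before carving: 1000 voxels (10×10×10)
step 1: project along y, AND mask (54/100) → |grid| = 540
step 2: project along z, AND mask (31/100) → |grid| = 164
step 3: project along x, AND mask (57/100) → |grid| = 92

remaining voxels: 92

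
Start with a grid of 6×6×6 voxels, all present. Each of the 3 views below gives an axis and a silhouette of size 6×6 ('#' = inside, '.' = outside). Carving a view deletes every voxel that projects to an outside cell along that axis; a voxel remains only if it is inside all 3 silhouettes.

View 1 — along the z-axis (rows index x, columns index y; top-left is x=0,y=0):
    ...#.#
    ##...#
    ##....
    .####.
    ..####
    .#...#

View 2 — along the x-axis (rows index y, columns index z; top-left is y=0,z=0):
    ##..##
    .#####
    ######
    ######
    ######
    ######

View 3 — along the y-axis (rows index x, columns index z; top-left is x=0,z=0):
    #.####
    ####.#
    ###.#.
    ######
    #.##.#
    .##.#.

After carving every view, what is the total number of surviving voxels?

|visual hull| = 73

start: 6×6×6 = 216 voxels
  1. axis=2 (XY plane), |mask|=17  ⇒  voxels=102
  2. axis=0 (YZ plane), |mask|=33  ⇒  voxels=94
  3. axis=1 (XZ plane), |mask|=27  ⇒  voxels=73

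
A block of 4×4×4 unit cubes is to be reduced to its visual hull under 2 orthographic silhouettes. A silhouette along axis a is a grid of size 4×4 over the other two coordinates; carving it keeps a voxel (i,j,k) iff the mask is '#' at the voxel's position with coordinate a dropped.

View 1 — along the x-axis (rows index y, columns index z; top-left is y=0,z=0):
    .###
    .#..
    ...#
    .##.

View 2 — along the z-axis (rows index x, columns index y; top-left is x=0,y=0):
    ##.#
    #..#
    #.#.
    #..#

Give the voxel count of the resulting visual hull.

full grid |V| = 64
V1 x: intersect with YZ mask (7 set) -- 28 left
V2 z: intersect with XY mask (9 set) -- 20 left

remaining voxels: 20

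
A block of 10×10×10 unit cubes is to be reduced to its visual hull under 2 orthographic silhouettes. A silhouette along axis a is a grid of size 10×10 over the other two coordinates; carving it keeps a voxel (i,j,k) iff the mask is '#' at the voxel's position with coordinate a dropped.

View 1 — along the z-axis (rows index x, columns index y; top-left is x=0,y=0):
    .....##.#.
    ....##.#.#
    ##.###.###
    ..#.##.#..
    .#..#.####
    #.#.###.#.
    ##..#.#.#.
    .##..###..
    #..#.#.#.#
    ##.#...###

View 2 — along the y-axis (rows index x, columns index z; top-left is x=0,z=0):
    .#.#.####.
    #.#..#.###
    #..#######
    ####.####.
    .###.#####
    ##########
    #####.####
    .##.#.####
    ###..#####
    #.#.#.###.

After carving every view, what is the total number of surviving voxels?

402 voxels

start: 10×10×10 = 1000 voxels
  1. axis=2 (XY plane), |mask|=52  ⇒  voxels=520
  2. axis=1 (XZ plane), |mask|=76  ⇒  voxels=402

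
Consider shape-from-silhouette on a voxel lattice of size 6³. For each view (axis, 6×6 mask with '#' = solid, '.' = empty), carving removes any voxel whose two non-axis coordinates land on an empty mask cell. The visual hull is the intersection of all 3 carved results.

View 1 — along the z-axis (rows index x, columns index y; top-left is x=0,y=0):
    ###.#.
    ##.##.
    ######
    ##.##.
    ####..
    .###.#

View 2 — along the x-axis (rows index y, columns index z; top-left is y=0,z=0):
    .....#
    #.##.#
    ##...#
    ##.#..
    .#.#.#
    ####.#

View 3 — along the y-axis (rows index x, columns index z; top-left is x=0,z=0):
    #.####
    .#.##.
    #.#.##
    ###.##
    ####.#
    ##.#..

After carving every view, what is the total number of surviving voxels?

54 voxels

full grid |V| = 216
carve view 1 (along z, XY-mask fill 26/36): 156 voxels remain
carve view 2 (along x, YZ-mask fill 19/36): 78 voxels remain
carve view 3 (along y, XZ-mask fill 25/36): 54 voxels remain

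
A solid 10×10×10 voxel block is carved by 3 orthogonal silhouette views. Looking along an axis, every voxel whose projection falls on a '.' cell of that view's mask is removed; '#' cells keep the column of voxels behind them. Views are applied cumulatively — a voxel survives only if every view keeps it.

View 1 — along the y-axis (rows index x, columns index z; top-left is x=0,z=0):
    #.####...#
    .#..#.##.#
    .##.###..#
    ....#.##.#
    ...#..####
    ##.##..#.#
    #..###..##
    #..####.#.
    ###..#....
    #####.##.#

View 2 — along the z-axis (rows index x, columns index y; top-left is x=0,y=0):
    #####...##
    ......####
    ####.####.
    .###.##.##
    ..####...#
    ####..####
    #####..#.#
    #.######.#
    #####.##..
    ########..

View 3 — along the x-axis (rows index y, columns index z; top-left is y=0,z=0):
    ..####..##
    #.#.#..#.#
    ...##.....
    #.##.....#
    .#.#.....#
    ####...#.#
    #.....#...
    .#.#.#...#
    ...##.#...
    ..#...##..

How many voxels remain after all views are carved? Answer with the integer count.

initial block: 10^3 = 1000
[1] y-view keeps 56 columns → grid now 560
[2] z-view keeps 69 columns → grid now 393
[3] x-view keeps 38 columns → grid now 160

|visual hull| = 160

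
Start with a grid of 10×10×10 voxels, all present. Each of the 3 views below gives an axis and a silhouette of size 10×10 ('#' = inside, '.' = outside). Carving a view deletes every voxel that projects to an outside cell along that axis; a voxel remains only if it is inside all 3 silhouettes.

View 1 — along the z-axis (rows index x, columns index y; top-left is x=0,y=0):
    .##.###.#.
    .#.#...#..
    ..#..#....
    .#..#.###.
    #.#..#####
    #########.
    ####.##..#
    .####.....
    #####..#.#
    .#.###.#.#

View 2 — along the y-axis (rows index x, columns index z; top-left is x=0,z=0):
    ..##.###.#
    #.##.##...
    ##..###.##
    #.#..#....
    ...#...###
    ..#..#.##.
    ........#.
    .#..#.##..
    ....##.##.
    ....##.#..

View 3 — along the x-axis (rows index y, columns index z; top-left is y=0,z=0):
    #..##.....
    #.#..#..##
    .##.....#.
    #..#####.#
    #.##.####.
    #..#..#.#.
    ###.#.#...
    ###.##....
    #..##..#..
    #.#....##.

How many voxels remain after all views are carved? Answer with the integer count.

|visual hull| = 99

before carving: 1000 voxels (10×10×10)
V1 z: intersect with XY mask (56 set) -- 560 left
V2 y: intersect with XZ mask (41 set) -- 213 left
V3 x: intersect with YZ mask (47 set) -- 99 left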